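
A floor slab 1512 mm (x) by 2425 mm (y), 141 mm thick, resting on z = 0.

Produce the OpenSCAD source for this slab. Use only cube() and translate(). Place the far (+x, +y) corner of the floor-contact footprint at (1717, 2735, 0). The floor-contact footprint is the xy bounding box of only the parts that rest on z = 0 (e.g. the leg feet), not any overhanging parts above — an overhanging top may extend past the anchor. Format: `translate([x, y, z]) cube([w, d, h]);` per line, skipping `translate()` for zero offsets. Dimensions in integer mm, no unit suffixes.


translate([205, 310, 0]) cube([1512, 2425, 141]);


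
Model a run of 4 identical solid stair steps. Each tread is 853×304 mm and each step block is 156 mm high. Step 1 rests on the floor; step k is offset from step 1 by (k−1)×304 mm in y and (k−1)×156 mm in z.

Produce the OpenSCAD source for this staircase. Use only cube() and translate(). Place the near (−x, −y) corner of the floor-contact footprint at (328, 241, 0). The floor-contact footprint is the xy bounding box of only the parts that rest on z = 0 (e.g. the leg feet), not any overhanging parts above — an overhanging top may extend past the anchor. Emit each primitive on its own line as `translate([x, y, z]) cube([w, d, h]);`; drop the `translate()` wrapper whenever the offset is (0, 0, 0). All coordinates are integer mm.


translate([328, 241, 0]) cube([853, 304, 156]);
translate([328, 545, 156]) cube([853, 304, 156]);
translate([328, 849, 312]) cube([853, 304, 156]);
translate([328, 1153, 468]) cube([853, 304, 156]);


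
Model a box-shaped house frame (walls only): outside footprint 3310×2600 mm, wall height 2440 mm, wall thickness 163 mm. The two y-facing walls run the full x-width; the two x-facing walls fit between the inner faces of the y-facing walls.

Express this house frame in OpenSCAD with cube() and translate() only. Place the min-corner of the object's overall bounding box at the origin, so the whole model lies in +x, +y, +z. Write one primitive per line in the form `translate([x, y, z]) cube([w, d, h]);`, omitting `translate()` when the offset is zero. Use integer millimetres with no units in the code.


cube([3310, 163, 2440]);
translate([0, 2437, 0]) cube([3310, 163, 2440]);
translate([0, 163, 0]) cube([163, 2274, 2440]);
translate([3147, 163, 0]) cube([163, 2274, 2440]);


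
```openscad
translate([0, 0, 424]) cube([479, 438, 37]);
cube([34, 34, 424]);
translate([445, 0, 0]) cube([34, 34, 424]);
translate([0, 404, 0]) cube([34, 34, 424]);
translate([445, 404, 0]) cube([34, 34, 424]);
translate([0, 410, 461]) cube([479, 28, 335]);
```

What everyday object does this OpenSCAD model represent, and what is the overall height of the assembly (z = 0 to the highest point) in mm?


A chair. The overall height is 796 mm.

A slab on four corner posts with a tall panel at the back — a chair. The seat slab sits at z = 424 with thickness 37, and the 335 mm backrest starts at the seat top, so the overall height is 424 + 37 + 335 = 796 mm.


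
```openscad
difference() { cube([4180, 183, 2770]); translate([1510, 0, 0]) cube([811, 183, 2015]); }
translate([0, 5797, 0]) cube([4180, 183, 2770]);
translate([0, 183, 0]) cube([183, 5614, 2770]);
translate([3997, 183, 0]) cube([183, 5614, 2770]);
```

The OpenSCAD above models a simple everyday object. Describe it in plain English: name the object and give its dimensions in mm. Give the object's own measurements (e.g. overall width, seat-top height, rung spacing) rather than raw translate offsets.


A single room: four walls, each 2770 mm tall and 183 mm thick, enclosing an outside footprint 4180×5980 mm (x × y), no floor or roof. The front and back walls (−y and +y sides) run the full x-width; the side walls fit between their inner faces. A door opening 811 mm wide and 2015 mm tall is cut through the front wall from the floor up, its −x edge 1510 mm from the wall's −x end.


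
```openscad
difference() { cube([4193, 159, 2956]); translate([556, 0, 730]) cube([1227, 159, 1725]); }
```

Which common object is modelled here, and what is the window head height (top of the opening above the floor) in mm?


A wall with a window opening. The window head height is 2455 mm.

A wall with a rectangular opening subtracted — a window. Sill at z = 730, opening 1725 mm tall, so the head is at 730 + 1725 = 2455 mm.


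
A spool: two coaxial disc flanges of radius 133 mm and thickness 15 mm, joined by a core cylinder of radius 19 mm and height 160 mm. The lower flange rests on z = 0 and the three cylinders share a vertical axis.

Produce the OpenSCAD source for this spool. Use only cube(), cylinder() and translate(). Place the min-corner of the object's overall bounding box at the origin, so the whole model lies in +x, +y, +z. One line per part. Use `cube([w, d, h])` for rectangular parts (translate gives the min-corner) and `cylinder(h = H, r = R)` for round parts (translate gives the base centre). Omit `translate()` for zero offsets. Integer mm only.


translate([133, 133, 0]) cylinder(h = 15, r = 133);
translate([133, 133, 15]) cylinder(h = 160, r = 19);
translate([133, 133, 175]) cylinder(h = 15, r = 133);


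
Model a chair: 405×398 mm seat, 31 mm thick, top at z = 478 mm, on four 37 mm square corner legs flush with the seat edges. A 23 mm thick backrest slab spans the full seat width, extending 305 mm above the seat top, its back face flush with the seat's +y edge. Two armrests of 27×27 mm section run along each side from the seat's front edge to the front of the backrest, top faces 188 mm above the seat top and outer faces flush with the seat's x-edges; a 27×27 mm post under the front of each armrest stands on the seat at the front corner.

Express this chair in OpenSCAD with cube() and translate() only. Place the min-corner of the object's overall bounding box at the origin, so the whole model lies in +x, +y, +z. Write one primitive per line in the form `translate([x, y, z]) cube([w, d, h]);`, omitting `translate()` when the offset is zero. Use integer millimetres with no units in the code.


// leg_h = 478 - 31 = 447
// arm post h = 188 - 27 = 161
translate([0, 0, 447]) cube([405, 398, 31]);
cube([37, 37, 447]);
translate([368, 0, 0]) cube([37, 37, 447]);
translate([0, 361, 0]) cube([37, 37, 447]);
translate([368, 361, 0]) cube([37, 37, 447]);
translate([0, 375, 478]) cube([405, 23, 305]);
translate([0, 0, 639]) cube([27, 375, 27]);
translate([378, 0, 639]) cube([27, 375, 27]);
translate([0, 0, 478]) cube([27, 27, 161]);
translate([378, 0, 478]) cube([27, 27, 161]);


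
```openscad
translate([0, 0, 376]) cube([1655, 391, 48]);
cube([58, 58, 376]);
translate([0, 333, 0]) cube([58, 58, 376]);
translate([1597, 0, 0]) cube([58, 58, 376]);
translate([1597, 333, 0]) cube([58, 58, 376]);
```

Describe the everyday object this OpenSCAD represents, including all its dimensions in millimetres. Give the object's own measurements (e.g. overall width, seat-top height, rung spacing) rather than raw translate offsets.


A bench: a 1655×391 mm seat slab, 48 mm thick, top at z = 424 mm, on four 58×58 mm square legs flush with the seat corners and standing on z = 0.


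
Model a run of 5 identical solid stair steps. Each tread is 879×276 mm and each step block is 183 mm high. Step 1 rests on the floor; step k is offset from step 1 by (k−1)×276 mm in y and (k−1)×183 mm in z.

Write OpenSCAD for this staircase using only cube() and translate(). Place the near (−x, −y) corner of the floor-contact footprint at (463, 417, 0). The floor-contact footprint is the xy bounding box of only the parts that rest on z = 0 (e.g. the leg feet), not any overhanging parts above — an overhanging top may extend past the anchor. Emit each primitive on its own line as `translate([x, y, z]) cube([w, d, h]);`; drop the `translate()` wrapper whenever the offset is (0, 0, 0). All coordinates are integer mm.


translate([463, 417, 0]) cube([879, 276, 183]);
translate([463, 693, 183]) cube([879, 276, 183]);
translate([463, 969, 366]) cube([879, 276, 183]);
translate([463, 1245, 549]) cube([879, 276, 183]);
translate([463, 1521, 732]) cube([879, 276, 183]);


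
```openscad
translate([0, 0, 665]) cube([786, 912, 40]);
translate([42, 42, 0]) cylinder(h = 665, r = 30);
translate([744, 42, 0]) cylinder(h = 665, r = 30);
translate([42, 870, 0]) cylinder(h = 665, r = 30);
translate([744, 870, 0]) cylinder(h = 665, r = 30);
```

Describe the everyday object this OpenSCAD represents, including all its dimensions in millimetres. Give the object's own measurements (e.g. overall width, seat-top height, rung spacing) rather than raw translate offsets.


A rectangular dining table. The top is 786×912×40 mm with its upper surface at z = 705 mm. It stands on four round legs of 60 mm diameter, each leg's bounding box inset 12 mm from the nearest pair of top edges, running from the floor to the underside of the top.


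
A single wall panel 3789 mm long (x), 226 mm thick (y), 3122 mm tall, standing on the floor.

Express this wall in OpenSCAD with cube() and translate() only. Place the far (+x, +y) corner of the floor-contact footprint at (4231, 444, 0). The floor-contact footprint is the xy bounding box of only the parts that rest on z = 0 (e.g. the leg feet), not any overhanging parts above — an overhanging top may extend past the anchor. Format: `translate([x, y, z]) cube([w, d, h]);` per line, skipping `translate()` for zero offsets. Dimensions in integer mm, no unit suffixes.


translate([442, 218, 0]) cube([3789, 226, 3122]);


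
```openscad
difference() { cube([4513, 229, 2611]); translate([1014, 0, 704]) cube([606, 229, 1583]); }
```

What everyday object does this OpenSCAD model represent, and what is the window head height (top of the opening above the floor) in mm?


A wall with a window opening. The window head height is 2287 mm.

A wall with a rectangular opening subtracted — a window. Sill at z = 704, opening 1583 mm tall, so the head is at 704 + 1583 = 2287 mm.


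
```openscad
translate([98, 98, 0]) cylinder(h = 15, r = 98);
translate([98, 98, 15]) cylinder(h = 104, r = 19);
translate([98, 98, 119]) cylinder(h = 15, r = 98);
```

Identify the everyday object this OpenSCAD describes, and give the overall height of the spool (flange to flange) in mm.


A spool. The overall height is 134 mm.

Three coaxial cylinders, large–small–large — a spool. Two 15 mm flanges and a 104 mm core give 15 + 104 + 15 = 134 mm.


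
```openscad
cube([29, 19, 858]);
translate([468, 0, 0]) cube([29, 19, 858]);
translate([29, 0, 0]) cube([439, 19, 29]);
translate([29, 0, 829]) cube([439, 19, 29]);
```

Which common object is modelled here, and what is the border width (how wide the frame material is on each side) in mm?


A picture frame. The border width is 29 mm.

Four thin pieces enclosing a rectangular opening — a picture frame. The two full-height stiles are 858 mm tall; the top rail sits at z = 829 and is 29 mm tall, so the border above the opening is 858 − 829 = 29 mm, matching the stile x-width.


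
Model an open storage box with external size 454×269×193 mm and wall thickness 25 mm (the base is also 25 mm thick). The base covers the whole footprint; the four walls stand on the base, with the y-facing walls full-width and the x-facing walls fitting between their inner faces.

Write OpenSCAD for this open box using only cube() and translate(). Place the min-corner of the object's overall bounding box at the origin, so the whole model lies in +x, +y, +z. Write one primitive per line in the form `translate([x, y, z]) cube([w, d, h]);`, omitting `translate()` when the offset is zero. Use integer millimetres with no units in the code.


cube([454, 269, 25]);
translate([0, 0, 25]) cube([454, 25, 168]);
translate([0, 244, 25]) cube([454, 25, 168]);
translate([0, 25, 25]) cube([25, 219, 168]);
translate([429, 25, 25]) cube([25, 219, 168]);


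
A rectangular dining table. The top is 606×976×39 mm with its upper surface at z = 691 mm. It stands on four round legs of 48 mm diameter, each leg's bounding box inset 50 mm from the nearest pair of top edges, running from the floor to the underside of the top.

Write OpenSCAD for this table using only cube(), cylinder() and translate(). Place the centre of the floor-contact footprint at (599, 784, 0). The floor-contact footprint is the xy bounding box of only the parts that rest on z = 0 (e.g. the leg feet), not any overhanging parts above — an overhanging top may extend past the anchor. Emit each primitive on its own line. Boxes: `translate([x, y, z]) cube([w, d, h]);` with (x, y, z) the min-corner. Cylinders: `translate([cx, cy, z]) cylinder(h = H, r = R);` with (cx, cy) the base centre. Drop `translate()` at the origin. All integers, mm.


translate([296, 296, 652]) cube([606, 976, 39]);
translate([370, 370, 0]) cylinder(h = 652, r = 24);
translate([828, 370, 0]) cylinder(h = 652, r = 24);
translate([370, 1198, 0]) cylinder(h = 652, r = 24);
translate([828, 1198, 0]) cylinder(h = 652, r = 24);


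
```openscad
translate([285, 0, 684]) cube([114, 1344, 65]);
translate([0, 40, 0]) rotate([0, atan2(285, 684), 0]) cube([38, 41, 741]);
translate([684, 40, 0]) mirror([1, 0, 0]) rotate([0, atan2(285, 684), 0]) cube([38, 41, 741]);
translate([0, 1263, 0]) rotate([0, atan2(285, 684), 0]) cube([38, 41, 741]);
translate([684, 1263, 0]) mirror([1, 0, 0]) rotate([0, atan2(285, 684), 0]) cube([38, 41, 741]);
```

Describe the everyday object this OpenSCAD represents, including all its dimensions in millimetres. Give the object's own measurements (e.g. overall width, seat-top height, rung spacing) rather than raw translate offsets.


A sawhorse. A 114×1344×65 mm beam (x, y, z) sits on two A-frame leg pairs. Each pair is two raked legs of 38×41 mm section (41 mm along y) splaying symmetrically in x. Each leg rises 684 mm vertically over 285 mm of horizontal reach and is 741 mm long along its own axis. Every leg's outer bottom edge rests on the floor and its outer top edge meets a bottom edge of the beam — the left legs (tilting toward +x) meet the beam's −x bottom edge, the right legs (their mirror images, tilting toward −x) meet its +x bottom edge — so the leg tops tuck under the beam, the beam's underside is 684 mm above the floor, and the feet are 684 mm apart outside-to-outside with the beam centred between them. The two leg pairs are set in 40 mm from either end of the beam.


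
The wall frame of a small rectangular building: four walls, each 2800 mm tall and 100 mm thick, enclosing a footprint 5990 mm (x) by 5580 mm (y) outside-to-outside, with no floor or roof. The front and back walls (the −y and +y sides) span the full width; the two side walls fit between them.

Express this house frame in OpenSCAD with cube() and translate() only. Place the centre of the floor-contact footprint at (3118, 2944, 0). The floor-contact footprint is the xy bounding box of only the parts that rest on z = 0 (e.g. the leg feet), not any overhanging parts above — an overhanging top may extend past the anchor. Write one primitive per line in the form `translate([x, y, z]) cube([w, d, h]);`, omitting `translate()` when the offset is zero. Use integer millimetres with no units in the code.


translate([123, 154, 0]) cube([5990, 100, 2800]);
translate([123, 5634, 0]) cube([5990, 100, 2800]);
translate([123, 254, 0]) cube([100, 5380, 2800]);
translate([6013, 254, 0]) cube([100, 5380, 2800]);


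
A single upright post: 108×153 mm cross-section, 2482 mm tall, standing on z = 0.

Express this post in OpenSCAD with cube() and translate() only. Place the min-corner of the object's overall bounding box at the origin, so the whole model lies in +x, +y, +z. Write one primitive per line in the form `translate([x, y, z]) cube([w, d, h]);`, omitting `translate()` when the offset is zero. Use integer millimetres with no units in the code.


cube([108, 153, 2482]);


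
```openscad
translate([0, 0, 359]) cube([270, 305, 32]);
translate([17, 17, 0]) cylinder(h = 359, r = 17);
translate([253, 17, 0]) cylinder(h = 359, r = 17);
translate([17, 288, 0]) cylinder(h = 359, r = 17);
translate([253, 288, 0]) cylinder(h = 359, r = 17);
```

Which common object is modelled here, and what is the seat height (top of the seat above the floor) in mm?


A stool. The seat height is 391 mm.

A 270×305×32 slab at z = 359 on four corner cylinders — a stool. The seat top is 359 + 32 = 391 mm.


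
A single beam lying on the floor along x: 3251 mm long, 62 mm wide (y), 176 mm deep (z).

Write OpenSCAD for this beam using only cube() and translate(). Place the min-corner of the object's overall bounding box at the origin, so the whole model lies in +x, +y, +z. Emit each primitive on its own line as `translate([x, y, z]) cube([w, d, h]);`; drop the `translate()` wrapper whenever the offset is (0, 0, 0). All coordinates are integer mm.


cube([3251, 62, 176]);


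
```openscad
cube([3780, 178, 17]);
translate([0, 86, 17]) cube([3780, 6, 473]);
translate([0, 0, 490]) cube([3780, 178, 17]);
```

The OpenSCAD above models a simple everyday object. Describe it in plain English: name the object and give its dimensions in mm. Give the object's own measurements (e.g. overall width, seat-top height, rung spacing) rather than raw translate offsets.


An I-beam lying along x, 3780 mm long. Overall section height 507 mm. Two flanges 178 mm wide (y) and 17 mm thick, one on the floor and one at the top; a web 6 mm thick runs between them, centred on the flange width.


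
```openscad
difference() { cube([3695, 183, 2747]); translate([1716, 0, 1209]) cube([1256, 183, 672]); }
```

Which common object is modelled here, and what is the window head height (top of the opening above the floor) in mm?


A wall with a window opening. The window head height is 1881 mm.

A wall with a rectangular opening subtracted — a window. Sill at z = 1209, opening 672 mm tall, so the head is at 1209 + 672 = 1881 mm.


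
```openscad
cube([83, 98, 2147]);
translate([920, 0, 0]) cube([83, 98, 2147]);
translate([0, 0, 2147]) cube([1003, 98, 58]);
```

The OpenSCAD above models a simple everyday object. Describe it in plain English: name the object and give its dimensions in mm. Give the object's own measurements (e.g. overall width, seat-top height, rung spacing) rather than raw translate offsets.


A door frame. The clear opening is 837 mm wide and 2147 mm high. Two 83 mm wide jambs, 98 mm deep, stand either side of the opening from the floor to the top of the opening. A 58 mm thick head sits across the top of both jambs, spanning the full outside width of the frame.


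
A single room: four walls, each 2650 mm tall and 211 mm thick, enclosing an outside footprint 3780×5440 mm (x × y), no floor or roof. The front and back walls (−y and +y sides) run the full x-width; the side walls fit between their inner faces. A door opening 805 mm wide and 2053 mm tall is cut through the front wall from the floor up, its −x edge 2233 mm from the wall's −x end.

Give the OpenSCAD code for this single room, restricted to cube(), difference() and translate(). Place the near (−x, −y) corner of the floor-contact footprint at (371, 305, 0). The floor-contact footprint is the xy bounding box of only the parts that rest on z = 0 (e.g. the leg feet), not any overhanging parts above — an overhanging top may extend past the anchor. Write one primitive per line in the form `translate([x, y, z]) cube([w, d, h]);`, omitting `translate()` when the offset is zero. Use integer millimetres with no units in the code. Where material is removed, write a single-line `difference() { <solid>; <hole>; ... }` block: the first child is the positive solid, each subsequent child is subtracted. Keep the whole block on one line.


difference() { translate([371, 305, 0]) cube([3780, 211, 2650]); translate([2604, 305, 0]) cube([805, 211, 2053]); }
translate([371, 5534, 0]) cube([3780, 211, 2650]);
translate([371, 516, 0]) cube([211, 5018, 2650]);
translate([3940, 516, 0]) cube([211, 5018, 2650]);


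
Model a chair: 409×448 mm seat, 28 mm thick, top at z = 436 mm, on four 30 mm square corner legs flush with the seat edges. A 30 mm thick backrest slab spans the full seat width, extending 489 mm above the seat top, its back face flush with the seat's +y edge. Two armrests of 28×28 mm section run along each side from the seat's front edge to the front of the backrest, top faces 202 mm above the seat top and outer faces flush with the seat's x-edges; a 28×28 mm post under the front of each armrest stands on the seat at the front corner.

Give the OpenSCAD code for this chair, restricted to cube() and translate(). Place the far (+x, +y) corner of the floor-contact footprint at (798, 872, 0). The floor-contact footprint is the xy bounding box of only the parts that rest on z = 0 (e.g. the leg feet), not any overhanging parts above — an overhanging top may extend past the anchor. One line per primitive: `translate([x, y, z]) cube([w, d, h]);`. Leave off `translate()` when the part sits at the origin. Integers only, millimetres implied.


translate([389, 424, 408]) cube([409, 448, 28]);
translate([389, 424, 0]) cube([30, 30, 408]);
translate([768, 424, 0]) cube([30, 30, 408]);
translate([389, 842, 0]) cube([30, 30, 408]);
translate([768, 842, 0]) cube([30, 30, 408]);
translate([389, 842, 436]) cube([409, 30, 489]);
translate([389, 424, 610]) cube([28, 418, 28]);
translate([770, 424, 610]) cube([28, 418, 28]);
translate([389, 424, 436]) cube([28, 28, 174]);
translate([770, 424, 436]) cube([28, 28, 174]);


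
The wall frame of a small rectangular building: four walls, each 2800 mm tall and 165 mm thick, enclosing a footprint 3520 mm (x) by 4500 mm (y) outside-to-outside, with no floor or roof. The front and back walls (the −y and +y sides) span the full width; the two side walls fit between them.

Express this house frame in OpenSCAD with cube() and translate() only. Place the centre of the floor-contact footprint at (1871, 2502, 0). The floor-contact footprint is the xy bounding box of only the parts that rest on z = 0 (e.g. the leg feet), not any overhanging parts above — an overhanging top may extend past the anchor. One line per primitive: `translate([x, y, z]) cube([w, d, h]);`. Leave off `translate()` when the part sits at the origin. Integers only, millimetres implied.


translate([111, 252, 0]) cube([3520, 165, 2800]);
translate([111, 4587, 0]) cube([3520, 165, 2800]);
translate([111, 417, 0]) cube([165, 4170, 2800]);
translate([3466, 417, 0]) cube([165, 4170, 2800]);


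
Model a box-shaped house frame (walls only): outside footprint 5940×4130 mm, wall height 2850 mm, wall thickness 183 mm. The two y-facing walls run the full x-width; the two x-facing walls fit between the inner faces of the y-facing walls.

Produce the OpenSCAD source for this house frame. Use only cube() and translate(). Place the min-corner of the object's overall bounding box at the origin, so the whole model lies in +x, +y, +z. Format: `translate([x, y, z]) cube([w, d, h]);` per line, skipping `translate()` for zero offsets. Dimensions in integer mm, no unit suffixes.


cube([5940, 183, 2850]);
translate([0, 3947, 0]) cube([5940, 183, 2850]);
translate([0, 183, 0]) cube([183, 3764, 2850]);
translate([5757, 183, 0]) cube([183, 3764, 2850]);


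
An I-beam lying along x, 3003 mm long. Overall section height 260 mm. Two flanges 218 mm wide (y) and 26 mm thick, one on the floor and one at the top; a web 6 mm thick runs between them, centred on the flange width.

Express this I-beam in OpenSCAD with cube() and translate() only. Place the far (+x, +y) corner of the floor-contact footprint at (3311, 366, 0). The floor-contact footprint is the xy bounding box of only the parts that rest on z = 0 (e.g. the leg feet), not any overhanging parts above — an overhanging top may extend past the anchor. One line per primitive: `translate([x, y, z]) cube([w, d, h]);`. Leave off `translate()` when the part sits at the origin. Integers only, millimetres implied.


translate([308, 148, 0]) cube([3003, 218, 26]);
translate([308, 254, 26]) cube([3003, 6, 208]);
translate([308, 148, 234]) cube([3003, 218, 26]);


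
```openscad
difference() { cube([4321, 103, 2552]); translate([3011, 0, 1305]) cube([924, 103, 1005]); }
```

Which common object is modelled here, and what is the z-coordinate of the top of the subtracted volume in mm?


A wall with a window opening. The window head height is 2310 mm.

A wall with a rectangular opening subtracted — a window. Sill at z = 1305, opening 1005 mm tall, so the head is at 1305 + 1005 = 2310 mm.


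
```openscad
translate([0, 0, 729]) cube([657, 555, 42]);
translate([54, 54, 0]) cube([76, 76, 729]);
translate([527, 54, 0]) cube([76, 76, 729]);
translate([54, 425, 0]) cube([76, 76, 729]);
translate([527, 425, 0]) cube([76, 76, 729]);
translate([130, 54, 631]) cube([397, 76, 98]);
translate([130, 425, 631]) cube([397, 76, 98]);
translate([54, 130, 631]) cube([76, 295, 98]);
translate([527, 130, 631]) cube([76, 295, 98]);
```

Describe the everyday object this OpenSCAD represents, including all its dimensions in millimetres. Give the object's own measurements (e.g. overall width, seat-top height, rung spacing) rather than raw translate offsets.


A table: top 657 mm (x) × 555 mm (y), 42 mm thick, upper face at z = 771 mm, on four 76×76 mm square legs, each inset 54 mm from the nearest pair of top edges from z = 0 to the bottom of the top. Four apron rails, 76 mm thick and 98 mm tall, run between adjacent legs with their top edges flush with the underside of the top and their outer faces flush with the legs' outer faces.


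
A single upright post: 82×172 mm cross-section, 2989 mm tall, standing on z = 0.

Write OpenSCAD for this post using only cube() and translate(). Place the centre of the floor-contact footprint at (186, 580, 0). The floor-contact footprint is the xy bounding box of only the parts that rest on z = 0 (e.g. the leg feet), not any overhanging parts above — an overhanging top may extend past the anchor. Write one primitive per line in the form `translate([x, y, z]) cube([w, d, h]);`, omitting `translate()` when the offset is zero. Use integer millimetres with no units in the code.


translate([145, 494, 0]) cube([82, 172, 2989]);


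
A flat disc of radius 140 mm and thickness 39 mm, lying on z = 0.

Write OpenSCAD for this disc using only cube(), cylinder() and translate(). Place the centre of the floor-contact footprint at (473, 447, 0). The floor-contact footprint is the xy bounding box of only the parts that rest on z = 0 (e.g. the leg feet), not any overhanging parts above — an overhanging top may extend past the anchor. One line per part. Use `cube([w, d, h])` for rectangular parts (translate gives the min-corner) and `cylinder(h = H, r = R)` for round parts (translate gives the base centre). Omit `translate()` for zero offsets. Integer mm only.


translate([473, 447, 0]) cylinder(h = 39, r = 140);


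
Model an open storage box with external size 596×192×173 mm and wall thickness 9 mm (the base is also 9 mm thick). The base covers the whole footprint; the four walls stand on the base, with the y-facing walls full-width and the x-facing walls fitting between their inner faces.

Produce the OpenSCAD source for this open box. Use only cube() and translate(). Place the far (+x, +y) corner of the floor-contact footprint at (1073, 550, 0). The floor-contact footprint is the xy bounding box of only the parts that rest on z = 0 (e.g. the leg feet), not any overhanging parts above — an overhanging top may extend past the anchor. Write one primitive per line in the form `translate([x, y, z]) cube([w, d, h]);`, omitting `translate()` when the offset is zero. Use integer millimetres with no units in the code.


translate([477, 358, 0]) cube([596, 192, 9]);
translate([477, 358, 9]) cube([596, 9, 164]);
translate([477, 541, 9]) cube([596, 9, 164]);
translate([477, 367, 9]) cube([9, 174, 164]);
translate([1064, 367, 9]) cube([9, 174, 164]);


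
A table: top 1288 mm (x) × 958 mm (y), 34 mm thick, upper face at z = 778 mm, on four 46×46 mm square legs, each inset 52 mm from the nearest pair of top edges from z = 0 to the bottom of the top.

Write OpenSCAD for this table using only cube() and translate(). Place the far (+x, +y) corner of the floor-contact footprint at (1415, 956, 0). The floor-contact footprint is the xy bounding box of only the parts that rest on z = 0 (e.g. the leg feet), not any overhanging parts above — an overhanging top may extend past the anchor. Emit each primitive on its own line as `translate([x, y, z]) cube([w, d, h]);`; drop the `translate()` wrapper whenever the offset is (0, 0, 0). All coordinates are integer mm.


// leg_h = 778 - 34 = 744
translate([179, 50, 744]) cube([1288, 958, 34]);
translate([231, 102, 0]) cube([46, 46, 744]);
translate([1369, 102, 0]) cube([46, 46, 744]);
translate([231, 910, 0]) cube([46, 46, 744]);
translate([1369, 910, 0]) cube([46, 46, 744]);


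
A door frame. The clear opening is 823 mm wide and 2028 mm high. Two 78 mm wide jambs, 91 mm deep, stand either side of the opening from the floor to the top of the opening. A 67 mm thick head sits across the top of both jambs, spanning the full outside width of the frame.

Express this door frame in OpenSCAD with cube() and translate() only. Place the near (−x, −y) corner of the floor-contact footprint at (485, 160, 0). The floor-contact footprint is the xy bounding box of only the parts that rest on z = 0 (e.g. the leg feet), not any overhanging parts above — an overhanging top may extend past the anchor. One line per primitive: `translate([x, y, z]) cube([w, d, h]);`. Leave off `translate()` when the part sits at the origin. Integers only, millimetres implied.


translate([485, 160, 0]) cube([78, 91, 2028]);
translate([1386, 160, 0]) cube([78, 91, 2028]);
translate([485, 160, 2028]) cube([979, 91, 67]);


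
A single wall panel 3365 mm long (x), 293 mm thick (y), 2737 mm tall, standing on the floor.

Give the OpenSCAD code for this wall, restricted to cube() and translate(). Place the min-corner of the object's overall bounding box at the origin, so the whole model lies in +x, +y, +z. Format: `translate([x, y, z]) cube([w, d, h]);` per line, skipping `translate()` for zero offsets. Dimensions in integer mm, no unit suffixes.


cube([3365, 293, 2737]);


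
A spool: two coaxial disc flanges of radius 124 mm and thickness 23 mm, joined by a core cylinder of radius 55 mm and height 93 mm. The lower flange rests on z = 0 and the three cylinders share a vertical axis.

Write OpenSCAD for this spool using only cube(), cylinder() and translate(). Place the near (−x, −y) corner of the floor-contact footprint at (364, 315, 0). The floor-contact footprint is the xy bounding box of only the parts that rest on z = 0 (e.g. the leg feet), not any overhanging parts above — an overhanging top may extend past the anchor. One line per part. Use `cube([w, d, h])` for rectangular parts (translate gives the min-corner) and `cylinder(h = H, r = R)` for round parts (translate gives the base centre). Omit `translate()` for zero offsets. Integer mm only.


translate([488, 439, 0]) cylinder(h = 23, r = 124);
translate([488, 439, 23]) cylinder(h = 93, r = 55);
translate([488, 439, 116]) cylinder(h = 23, r = 124);


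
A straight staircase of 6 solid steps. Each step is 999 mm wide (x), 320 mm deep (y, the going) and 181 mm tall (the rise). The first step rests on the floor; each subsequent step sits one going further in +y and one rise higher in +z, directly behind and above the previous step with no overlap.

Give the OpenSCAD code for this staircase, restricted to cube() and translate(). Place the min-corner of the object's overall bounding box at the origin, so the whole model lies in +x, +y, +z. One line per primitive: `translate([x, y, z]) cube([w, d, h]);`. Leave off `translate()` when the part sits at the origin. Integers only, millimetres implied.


cube([999, 320, 181]);
translate([0, 320, 181]) cube([999, 320, 181]);
translate([0, 640, 362]) cube([999, 320, 181]);
translate([0, 960, 543]) cube([999, 320, 181]);
translate([0, 1280, 724]) cube([999, 320, 181]);
translate([0, 1600, 905]) cube([999, 320, 181]);


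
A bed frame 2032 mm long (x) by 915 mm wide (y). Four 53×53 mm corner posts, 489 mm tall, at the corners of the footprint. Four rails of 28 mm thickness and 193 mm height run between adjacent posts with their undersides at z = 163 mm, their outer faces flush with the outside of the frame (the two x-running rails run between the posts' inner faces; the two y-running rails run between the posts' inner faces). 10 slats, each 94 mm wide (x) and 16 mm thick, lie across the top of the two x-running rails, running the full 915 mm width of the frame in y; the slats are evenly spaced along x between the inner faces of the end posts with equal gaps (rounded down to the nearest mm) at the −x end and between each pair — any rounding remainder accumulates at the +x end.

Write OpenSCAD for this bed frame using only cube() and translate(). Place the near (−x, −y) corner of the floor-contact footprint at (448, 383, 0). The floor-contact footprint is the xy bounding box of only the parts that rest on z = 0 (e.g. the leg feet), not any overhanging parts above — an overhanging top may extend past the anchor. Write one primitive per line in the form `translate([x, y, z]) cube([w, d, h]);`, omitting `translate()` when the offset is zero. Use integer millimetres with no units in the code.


translate([448, 383, 0]) cube([53, 53, 489]);
translate([448, 1245, 0]) cube([53, 53, 489]);
translate([2427, 383, 0]) cube([53, 53, 489]);
translate([2427, 1245, 0]) cube([53, 53, 489]);
translate([501, 383, 163]) cube([1926, 28, 193]);
translate([501, 1270, 163]) cube([1926, 28, 193]);
translate([448, 436, 163]) cube([28, 809, 193]);
translate([2452, 436, 163]) cube([28, 809, 193]);
translate([590, 383, 356]) cube([94, 915, 16]);
translate([773, 383, 356]) cube([94, 915, 16]);
translate([956, 383, 356]) cube([94, 915, 16]);
translate([1139, 383, 356]) cube([94, 915, 16]);
translate([1322, 383, 356]) cube([94, 915, 16]);
translate([1505, 383, 356]) cube([94, 915, 16]);
translate([1688, 383, 356]) cube([94, 915, 16]);
translate([1871, 383, 356]) cube([94, 915, 16]);
translate([2054, 383, 356]) cube([94, 915, 16]);
translate([2237, 383, 356]) cube([94, 915, 16]);


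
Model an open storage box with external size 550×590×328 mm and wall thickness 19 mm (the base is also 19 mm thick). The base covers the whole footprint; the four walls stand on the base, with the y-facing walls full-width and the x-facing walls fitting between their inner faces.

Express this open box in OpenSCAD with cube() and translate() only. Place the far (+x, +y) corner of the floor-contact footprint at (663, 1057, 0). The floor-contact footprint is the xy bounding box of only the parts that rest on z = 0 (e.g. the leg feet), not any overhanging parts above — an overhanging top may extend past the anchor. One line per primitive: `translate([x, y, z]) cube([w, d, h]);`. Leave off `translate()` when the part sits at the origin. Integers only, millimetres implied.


translate([113, 467, 0]) cube([550, 590, 19]);
translate([113, 467, 19]) cube([550, 19, 309]);
translate([113, 1038, 19]) cube([550, 19, 309]);
translate([113, 486, 19]) cube([19, 552, 309]);
translate([644, 486, 19]) cube([19, 552, 309]);


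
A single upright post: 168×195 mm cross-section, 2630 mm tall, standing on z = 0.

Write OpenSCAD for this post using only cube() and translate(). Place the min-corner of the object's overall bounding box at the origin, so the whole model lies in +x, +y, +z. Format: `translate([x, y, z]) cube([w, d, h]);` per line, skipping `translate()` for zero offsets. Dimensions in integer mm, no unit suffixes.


cube([168, 195, 2630]);


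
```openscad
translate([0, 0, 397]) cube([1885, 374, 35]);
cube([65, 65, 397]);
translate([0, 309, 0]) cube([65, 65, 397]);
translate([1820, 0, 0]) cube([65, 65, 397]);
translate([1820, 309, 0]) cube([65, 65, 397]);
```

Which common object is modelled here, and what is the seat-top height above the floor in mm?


A bench. The seat-top height is 432 mm.

A long slab on four corner posts — a bench. The slab sits at z = 397 with thickness 35, so the top is 397 + 35 = 432 mm.


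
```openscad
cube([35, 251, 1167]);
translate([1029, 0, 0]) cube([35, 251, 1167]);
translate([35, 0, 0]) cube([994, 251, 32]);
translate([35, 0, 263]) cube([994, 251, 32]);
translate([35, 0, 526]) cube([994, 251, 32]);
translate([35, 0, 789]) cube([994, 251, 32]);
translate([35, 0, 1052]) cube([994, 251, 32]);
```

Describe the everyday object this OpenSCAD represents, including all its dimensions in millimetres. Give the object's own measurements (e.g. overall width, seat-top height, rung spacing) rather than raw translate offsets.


An open bookshelf. Two side panels, each 35 mm thick, 251 mm deep and 1167 mm tall, stand 1064 mm apart (outside-to-outside). Between them sit 5 shelves, each 32 mm thick and 251 mm deep, spanning the full gap between the sides. The bottom shelf rests on the floor (its underside at z = 0) and the clear gap between one shelf's top and the next shelf's underside is 231 mm.


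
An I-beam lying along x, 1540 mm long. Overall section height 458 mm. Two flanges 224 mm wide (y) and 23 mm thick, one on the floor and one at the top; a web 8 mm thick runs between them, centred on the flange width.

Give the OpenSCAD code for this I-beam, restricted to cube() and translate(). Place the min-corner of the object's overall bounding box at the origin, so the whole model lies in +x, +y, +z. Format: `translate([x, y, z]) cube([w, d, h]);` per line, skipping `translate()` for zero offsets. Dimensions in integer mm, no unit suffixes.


cube([1540, 224, 23]);
translate([0, 108, 23]) cube([1540, 8, 412]);
translate([0, 0, 435]) cube([1540, 224, 23]);


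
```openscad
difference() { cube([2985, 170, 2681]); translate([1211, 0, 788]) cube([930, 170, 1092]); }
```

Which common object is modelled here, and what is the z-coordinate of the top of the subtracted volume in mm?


A wall with a window opening. The window head height is 1880 mm.

A wall with a rectangular opening subtracted — a window. Sill at z = 788, opening 1092 mm tall, so the head is at 788 + 1092 = 1880 mm.


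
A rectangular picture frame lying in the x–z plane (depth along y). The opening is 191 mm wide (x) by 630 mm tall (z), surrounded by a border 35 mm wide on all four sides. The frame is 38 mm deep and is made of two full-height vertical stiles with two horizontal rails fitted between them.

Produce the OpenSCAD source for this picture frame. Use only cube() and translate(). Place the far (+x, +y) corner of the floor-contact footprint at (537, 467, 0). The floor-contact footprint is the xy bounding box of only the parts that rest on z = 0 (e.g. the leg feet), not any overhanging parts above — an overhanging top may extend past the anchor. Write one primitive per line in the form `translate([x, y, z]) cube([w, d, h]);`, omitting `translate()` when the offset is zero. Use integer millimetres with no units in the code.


translate([276, 429, 0]) cube([35, 38, 700]);
translate([502, 429, 0]) cube([35, 38, 700]);
translate([311, 429, 0]) cube([191, 38, 35]);
translate([311, 429, 665]) cube([191, 38, 35]);


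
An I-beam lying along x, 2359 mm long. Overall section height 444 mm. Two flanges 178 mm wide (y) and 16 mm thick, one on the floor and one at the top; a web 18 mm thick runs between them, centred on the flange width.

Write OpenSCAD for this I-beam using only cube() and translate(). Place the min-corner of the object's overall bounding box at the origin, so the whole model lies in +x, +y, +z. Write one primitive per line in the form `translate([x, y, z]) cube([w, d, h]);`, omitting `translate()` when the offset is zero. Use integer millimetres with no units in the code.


cube([2359, 178, 16]);
translate([0, 80, 16]) cube([2359, 18, 412]);
translate([0, 0, 428]) cube([2359, 178, 16]);


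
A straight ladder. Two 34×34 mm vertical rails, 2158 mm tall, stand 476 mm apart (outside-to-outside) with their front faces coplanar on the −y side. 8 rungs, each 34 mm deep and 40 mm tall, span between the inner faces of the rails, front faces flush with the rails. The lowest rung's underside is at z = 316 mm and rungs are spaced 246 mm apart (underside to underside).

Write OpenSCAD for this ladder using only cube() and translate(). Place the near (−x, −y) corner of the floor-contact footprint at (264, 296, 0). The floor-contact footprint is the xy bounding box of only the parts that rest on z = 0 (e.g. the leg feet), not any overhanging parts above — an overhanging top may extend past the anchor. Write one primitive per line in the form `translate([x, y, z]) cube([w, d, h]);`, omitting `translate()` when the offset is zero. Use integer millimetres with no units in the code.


// rung span = 476 - 2*34 = 408
// rung[k] z = 316 + k*246
translate([264, 296, 0]) cube([34, 34, 2158]);
translate([706, 296, 0]) cube([34, 34, 2158]);
translate([298, 296, 316]) cube([408, 34, 40]);
translate([298, 296, 562]) cube([408, 34, 40]);
translate([298, 296, 808]) cube([408, 34, 40]);
translate([298, 296, 1054]) cube([408, 34, 40]);
translate([298, 296, 1300]) cube([408, 34, 40]);
translate([298, 296, 1546]) cube([408, 34, 40]);
translate([298, 296, 1792]) cube([408, 34, 40]);
translate([298, 296, 2038]) cube([408, 34, 40]);
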